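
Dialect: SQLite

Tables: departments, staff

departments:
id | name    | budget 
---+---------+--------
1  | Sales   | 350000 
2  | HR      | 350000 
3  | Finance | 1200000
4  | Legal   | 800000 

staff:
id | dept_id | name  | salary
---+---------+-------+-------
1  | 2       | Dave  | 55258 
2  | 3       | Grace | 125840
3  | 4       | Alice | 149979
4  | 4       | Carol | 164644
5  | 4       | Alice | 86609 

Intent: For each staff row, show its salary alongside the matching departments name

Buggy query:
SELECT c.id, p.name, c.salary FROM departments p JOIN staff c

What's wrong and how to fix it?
Bug: JOIN with no ON clause produces a cartesian product; every staff row pairs with every departments row

Fix: Add ON c.dept_id = p.id to the JOIN

Corrected query:
SELECT c.id, p.name, c.salary FROM departments p JOIN staff c ON c.dept_id = p.id

Result:
id | name    | salary
---+---------+-------
1  | HR      | 55258 
2  | Finance | 125840
3  | Legal   | 149979
4  | Legal   | 164644
5  | Legal   | 86609 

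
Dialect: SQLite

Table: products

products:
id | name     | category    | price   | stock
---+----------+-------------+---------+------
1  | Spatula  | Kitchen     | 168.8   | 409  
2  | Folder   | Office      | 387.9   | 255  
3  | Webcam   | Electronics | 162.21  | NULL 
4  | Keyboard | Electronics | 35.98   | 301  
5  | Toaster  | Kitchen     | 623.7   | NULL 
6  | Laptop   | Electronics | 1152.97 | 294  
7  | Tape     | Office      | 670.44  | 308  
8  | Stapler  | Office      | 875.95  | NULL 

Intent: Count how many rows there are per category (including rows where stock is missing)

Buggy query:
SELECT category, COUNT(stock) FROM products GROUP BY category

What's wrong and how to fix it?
Bug: COUNT(column) counts non-NULL values only; rows with NULL stock aren't counted

Fix: Use COUNT(*) to count all rows regardless of NULL

Corrected query:
SELECT category, COUNT(*) FROM products GROUP BY category

Result:
category    | COUNT(*)
------------+---------
Electronics | 3       
Kitchen     | 2       
Office      | 3       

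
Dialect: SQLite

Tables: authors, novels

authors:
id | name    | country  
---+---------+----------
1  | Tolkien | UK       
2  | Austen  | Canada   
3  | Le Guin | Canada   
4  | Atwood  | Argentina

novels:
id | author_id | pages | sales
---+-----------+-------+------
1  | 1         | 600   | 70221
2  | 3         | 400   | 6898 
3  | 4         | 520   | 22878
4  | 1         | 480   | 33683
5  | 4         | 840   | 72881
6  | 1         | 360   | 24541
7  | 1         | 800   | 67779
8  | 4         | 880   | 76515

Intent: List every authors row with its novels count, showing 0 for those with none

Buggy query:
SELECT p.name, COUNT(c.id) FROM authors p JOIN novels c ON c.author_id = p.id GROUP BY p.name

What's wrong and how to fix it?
Bug: An inner join excludes parents with zero children

Fix: Switch to LEFT JOIN to retain unmatched parent rows

Corrected query:
SELECT p.name, COUNT(c.id) FROM authors p LEFT JOIN novels c ON c.author_id = p.id GROUP BY p.name

Result:
name    | COUNT(c.id)
--------+------------
Atwood  | 3          
Austen  | 0          
Le Guin | 1          
Tolkien | 4          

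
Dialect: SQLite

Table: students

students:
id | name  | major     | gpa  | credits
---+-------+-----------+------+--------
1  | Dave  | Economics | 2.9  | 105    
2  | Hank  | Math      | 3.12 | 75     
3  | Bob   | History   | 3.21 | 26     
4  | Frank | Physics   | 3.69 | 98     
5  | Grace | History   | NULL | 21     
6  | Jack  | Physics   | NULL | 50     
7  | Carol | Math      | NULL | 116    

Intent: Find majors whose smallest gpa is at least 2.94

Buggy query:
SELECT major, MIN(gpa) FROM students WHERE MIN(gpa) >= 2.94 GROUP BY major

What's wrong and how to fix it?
Bug: Aggregates like MIN are computed per group after WHERE runs

Fix: Use HAVING for the per-group MIN condition

Corrected query:
SELECT major, MIN(gpa) FROM students GROUP BY major HAVING MIN(gpa) >= 2.94

Result:
major   | MIN(gpa)
--------+---------
History | 3.21    
Math    | 3.12    
Physics | 3.69    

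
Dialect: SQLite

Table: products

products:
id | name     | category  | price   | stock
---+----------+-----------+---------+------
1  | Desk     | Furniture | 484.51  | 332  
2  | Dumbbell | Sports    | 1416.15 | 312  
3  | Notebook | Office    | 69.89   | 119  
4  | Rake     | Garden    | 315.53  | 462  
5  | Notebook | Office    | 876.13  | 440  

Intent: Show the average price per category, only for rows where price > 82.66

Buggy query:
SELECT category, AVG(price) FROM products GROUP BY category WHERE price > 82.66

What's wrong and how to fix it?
Bug: WHERE cannot follow GROUP BY

Fix: Place WHERE between FROM and GROUP BY

Corrected query:
SELECT category, AVG(price) FROM products WHERE price > 82.66 GROUP BY category

Result:
category  | AVG(price)
----------+-----------
Furniture | 484.51    
Garden    | 315.53    
Office    | 876.13    
Sports    | 1416.15   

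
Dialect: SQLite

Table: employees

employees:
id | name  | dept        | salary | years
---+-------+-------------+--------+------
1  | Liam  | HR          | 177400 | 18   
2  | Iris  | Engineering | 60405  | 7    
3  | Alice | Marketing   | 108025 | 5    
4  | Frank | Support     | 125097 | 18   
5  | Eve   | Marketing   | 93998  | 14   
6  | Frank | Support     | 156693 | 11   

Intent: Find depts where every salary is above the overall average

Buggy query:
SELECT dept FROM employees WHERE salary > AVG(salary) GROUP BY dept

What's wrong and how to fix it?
Bug: WHERE evaluates per row before aggregation, so AVG() is unavailable

Fix: Use a subquery for AVG and a HAVING MIN(...) filter so the condition holds for every row in the group

Corrected query:
SELECT dept FROM employees GROUP BY dept HAVING MIN(salary) > (SELECT AVG(salary) FROM employees)

Result:
dept   
-------
HR     
Support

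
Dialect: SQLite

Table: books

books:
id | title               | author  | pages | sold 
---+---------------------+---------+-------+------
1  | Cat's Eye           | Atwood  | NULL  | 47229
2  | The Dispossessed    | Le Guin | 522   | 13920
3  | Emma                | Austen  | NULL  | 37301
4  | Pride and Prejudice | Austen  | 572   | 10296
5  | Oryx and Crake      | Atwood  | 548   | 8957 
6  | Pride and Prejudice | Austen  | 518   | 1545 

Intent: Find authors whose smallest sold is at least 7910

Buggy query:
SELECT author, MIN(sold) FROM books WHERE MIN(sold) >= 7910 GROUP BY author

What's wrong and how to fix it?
Bug: MIN() in WHERE is a misuse of aggregate

Fix: Replace WHERE with HAVING after the GROUP BY

Corrected query:
SELECT author, MIN(sold) FROM books GROUP BY author HAVING MIN(sold) >= 7910

Result:
author  | MIN(sold)
--------+----------
Atwood  | 8957     
Le Guin | 13920    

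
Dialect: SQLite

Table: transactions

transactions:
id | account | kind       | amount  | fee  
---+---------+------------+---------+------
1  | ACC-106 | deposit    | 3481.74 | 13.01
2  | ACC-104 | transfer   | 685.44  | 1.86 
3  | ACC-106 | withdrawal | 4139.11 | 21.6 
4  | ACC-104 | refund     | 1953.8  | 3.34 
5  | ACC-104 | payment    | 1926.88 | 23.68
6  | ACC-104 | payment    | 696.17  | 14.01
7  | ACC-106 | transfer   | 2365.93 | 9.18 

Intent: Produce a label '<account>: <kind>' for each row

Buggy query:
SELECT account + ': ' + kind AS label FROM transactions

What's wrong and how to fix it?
Bug: SQLite uses || for string concatenation; + coerces text to numbers (yielding 0)

Fix: Replace + with || to concatenate text

Corrected query:
SELECT account || ': ' || kind AS label FROM transactions

Result:
label              
-------------------
ACC-106: deposit   
ACC-104: transfer  
ACC-106: withdrawal
ACC-104: refund    
ACC-104: payment   
ACC-104: payment   
ACC-106: transfer  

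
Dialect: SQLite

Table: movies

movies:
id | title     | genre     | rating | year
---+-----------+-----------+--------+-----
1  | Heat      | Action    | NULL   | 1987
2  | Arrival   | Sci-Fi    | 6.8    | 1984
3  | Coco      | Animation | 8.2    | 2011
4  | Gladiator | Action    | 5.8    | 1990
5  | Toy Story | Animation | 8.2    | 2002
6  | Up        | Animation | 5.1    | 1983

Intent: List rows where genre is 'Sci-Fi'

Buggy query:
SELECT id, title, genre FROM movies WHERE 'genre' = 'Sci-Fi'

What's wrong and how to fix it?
Bug: 'genre' in single quotes is a string literal, not the column; the comparison is literal-vs-literal and never true

Fix: Reference the column as genre without single quotes

Corrected query:
SELECT id, title, genre FROM movies WHERE genre = 'Sci-Fi'

Result:
id | title   | genre 
---+---------+-------
2  | Arrival | Sci-Fi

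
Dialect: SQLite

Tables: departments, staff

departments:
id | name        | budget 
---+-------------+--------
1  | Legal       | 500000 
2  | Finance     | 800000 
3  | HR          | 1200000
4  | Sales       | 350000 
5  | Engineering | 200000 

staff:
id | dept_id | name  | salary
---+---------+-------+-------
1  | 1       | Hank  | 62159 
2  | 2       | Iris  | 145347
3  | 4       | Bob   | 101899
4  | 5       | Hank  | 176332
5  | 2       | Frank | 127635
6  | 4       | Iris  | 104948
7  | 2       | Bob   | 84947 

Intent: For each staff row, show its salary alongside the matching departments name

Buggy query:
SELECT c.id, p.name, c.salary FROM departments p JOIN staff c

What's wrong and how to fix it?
Bug: JOIN with no ON clause produces a cartesian product; every staff row pairs with every departments row

Fix: Specify the join condition linking the foreign key to the parent id

Corrected query:
SELECT c.id, p.name, c.salary FROM departments p JOIN staff c ON c.dept_id = p.id

Result:
id | name        | salary
---+-------------+-------
1  | Legal       | 62159 
2  | Finance     | 145347
3  | Sales       | 101899
4  | Engineering | 176332
5  | Finance     | 127635
6  | Sales       | 104948
7  | Finance     | 84947 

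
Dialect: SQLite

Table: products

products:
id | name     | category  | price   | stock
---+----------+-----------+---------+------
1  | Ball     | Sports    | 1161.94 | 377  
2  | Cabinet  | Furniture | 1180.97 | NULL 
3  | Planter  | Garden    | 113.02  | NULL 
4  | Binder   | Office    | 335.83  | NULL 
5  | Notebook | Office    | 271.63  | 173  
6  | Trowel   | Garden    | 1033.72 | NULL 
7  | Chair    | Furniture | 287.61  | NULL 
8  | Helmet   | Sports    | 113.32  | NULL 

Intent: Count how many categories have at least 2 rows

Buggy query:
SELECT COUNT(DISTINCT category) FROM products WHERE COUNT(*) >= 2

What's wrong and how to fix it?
Bug: WHERE filters individual rows, not groups, so a group-level COUNT is invalid there

Fix: Group first with HAVING COUNT(*) >= 2, then COUNT the resulting groups

Corrected query:
SELECT COUNT(*) FROM (SELECT category FROM products GROUP BY category HAVING COUNT(*) >= 2)

Result:
COUNT(*)
--------
4       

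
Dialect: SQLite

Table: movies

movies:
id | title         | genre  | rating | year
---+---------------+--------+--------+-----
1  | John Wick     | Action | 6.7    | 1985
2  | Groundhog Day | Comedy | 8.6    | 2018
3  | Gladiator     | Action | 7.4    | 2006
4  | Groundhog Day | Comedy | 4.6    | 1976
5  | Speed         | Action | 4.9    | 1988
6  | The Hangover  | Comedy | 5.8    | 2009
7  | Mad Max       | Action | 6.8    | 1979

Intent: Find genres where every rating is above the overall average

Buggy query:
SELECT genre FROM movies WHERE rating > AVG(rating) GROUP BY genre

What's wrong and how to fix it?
Bug: WHERE evaluates per row before aggregation, so AVG() is unavailable

Fix: Use a subquery for AVG and a HAVING MIN(...) filter so the condition holds for every row in the group

Corrected query:
SELECT genre FROM movies GROUP BY genre HAVING MIN(rating) > (SELECT AVG(rating) FROM movies)

Result:
(no rows)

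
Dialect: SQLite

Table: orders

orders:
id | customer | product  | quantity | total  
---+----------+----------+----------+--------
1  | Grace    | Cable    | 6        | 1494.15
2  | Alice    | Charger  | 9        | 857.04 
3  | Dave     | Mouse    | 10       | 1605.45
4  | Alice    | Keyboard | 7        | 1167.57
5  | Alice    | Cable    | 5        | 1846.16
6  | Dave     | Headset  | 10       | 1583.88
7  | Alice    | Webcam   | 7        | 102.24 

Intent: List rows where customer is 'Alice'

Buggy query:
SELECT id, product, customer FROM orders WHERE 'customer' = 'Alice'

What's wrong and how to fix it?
Bug: Single quotes denote string literals in SQL; the column name is being compared as a constant string

Fix: Reference the column as customer without single quotes

Corrected query:
SELECT id, product, customer FROM orders WHERE customer = 'Alice'

Result:
id | product  | customer
---+----------+---------
2  | Charger  | Alice   
4  | Keyboard | Alice   
5  | Cable    | Alice   
7  | Webcam   | Alice   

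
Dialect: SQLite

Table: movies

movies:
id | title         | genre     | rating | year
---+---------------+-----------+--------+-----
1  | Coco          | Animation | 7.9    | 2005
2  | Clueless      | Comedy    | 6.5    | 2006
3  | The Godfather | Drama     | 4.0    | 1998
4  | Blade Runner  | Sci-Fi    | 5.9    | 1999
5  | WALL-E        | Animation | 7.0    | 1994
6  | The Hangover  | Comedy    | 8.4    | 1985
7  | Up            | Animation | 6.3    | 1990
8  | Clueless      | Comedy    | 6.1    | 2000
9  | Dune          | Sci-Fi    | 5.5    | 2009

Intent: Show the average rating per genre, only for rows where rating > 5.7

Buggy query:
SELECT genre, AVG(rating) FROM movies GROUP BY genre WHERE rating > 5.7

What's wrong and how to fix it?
Bug: Row-level WHERE must come before GROUP BY in the clause order

Fix: Place WHERE between FROM and GROUP BY

Corrected query:
SELECT genre, AVG(rating) FROM movies WHERE rating > 5.7 GROUP BY genre

Result:
genre     | AVG(rating)
----------+------------
Animation | 7.066667   
Comedy    | 7          
Sci-Fi    | 5.9        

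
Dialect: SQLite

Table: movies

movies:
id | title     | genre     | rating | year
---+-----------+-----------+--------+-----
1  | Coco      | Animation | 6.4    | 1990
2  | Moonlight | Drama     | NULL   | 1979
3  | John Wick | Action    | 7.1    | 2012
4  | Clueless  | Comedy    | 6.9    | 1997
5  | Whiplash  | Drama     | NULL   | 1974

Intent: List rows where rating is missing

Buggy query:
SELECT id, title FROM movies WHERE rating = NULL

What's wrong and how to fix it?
Bug: '= NULL' is always unknown in SQL three-valued logic, so no rows match

Fix: Use IS NULL to test for NULL

Corrected query:
SELECT id, title FROM movies WHERE rating IS NULL

Result:
id | title    
---+----------
2  | Moonlight
5  | Whiplash 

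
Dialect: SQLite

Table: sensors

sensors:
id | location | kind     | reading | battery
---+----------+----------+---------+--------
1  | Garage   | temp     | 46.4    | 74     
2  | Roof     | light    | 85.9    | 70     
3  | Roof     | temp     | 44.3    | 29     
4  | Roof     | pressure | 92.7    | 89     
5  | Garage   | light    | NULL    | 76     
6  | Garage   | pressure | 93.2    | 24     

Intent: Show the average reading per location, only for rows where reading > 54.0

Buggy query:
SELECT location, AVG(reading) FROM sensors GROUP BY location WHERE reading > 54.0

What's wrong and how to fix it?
Bug: Row-level WHERE must come before GROUP BY in the clause order

Fix: Place WHERE between FROM and GROUP BY

Corrected query:
SELECT location, AVG(reading) FROM sensors WHERE reading > 54.0 GROUP BY location

Result:
location | AVG(reading)
---------+-------------
Garage   | 93.2        
Roof     | 89.3        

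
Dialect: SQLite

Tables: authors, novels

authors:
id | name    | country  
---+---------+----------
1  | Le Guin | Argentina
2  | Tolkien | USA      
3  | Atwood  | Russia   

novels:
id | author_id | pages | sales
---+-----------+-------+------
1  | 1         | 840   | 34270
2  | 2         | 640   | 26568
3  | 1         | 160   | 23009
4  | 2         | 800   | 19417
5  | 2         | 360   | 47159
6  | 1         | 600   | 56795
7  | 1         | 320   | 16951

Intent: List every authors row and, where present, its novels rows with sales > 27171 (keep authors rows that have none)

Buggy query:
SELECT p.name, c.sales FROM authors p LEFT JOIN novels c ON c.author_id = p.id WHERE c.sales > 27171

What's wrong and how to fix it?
Bug: A WHERE condition on the right-hand table after LEFT JOIN drops unmatched parents

Fix: Move the right-table condition into the ON clause so unmatched parents are kept

Corrected query:
SELECT p.name, c.sales FROM authors p LEFT JOIN novels c ON c.author_id = p.id AND c.sales > 27171

Result:
name    | sales
--------+------
Le Guin | 34270
Le Guin | 56795
Tolkien | 47159
Atwood  | NULL 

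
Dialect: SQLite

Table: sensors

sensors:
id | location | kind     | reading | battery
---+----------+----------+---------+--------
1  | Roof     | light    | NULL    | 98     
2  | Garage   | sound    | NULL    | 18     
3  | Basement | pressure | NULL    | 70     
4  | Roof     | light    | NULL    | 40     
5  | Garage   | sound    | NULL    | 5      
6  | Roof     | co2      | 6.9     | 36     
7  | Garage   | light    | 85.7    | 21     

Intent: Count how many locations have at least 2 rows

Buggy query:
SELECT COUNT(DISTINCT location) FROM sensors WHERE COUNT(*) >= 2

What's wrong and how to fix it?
Bug: WHERE filters individual rows, not groups, so a group-level COUNT is invalid there

Fix: Use a subquery that GROUPs and filters with HAVING, then count its rows

Corrected query:
SELECT COUNT(*) FROM (SELECT location FROM sensors GROUP BY location HAVING COUNT(*) >= 2)

Result:
COUNT(*)
--------
2       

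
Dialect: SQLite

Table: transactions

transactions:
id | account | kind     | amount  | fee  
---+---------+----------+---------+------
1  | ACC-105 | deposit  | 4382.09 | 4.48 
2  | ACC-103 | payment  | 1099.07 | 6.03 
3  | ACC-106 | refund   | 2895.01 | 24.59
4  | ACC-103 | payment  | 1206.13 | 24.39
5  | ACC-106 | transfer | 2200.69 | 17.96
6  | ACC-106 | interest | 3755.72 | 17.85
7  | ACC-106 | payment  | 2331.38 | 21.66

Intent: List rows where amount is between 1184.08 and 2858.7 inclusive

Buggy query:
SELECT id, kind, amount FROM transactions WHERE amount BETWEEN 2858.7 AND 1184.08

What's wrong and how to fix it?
Bug: BETWEEN expects the lower bound first; with 2858.7 AND 1184.08 the range is empty

Fix: Write BETWEEN 1184.08 AND 2858.7

Corrected query:
SELECT id, kind, amount FROM transactions WHERE amount BETWEEN 1184.08 AND 2858.7

Result:
id | kind     | amount 
---+----------+--------
4  | payment  | 1206.13
5  | transfer | 2200.69
7  | payment  | 2331.38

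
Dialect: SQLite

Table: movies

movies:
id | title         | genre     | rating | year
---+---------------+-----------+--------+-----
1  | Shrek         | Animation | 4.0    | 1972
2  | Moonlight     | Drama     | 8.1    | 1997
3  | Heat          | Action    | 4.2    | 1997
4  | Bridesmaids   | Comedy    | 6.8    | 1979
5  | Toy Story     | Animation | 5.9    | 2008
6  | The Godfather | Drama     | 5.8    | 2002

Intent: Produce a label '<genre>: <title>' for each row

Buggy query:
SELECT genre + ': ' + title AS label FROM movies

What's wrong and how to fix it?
Bug: '+' is numeric addition; on text columns SQLite converts them to 0 instead of concatenating

Fix: Use the || operator for string concatenation

Corrected query:
SELECT genre || ': ' || title AS label FROM movies

Result:
label               
--------------------
Animation: Shrek    
Drama: Moonlight    
Action: Heat        
Comedy: Bridesmaids 
Animation: Toy Story
Drama: The Godfather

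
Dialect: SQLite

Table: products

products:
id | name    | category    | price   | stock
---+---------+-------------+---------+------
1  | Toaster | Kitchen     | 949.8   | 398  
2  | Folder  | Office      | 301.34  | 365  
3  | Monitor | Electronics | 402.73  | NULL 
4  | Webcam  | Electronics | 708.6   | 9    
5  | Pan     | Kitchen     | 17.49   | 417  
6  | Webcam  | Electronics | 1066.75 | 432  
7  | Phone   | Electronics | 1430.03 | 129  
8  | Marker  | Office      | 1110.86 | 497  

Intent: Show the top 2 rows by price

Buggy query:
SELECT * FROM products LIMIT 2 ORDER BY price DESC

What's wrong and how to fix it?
Bug: ORDER BY cannot follow LIMIT; LIMIT is the final clause

Fix: Swap the clauses: ORDER BY first, then LIMIT

Corrected query:
SELECT * FROM products ORDER BY price DESC LIMIT 2

Result:
id | name   | category    | price   | stock
---+--------+-------------+---------+------
7  | Phone  | Electronics | 1430.03 | 129  
8  | Marker | Office      | 1110.86 | 497  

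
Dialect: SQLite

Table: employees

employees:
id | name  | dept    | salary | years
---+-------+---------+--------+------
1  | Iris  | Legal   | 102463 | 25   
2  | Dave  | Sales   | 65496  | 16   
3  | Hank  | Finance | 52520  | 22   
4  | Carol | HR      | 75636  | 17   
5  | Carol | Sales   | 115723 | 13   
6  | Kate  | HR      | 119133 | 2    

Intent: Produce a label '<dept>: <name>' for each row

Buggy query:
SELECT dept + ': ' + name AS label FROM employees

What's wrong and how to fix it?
Bug: SQLite uses || for string concatenation; + coerces text to numbers (yielding 0)

Fix: Replace + with || to concatenate text

Corrected query:
SELECT dept || ': ' || name AS label FROM employees

Result:
label        
-------------
Legal: Iris  
Sales: Dave  
Finance: Hank
HR: Carol    
Sales: Carol 
HR: Kate     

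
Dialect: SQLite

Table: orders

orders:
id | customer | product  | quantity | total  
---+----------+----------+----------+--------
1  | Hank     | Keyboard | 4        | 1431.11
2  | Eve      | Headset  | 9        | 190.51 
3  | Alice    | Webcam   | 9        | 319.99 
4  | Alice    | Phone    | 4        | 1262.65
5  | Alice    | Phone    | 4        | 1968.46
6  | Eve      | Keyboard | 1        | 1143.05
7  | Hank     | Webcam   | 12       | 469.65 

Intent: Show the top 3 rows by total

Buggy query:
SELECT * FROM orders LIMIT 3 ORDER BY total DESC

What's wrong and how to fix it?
Bug: LIMIT must come after ORDER BY

Fix: Sort with ORDER BY, then apply LIMIT

Corrected query:
SELECT * FROM orders ORDER BY total DESC LIMIT 3

Result:
id | customer | product  | quantity | total  
---+----------+----------+----------+--------
5  | Alice    | Phone    | 4        | 1968.46
1  | Hank     | Keyboard | 4        | 1431.11
4  | Alice    | Phone    | 4        | 1262.65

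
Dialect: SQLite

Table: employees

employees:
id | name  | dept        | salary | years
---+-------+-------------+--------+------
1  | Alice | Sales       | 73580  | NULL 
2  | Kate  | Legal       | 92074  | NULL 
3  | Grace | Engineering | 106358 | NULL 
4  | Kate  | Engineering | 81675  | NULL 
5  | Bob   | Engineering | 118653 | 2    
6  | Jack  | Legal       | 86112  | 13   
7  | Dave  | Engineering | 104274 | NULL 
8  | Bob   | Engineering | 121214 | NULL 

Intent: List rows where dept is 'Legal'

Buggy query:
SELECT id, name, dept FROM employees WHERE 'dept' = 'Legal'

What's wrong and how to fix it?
Bug: Single quotes denote string literals in SQL; the column name is being compared as a constant string

Fix: Reference the column as dept without single quotes

Corrected query:
SELECT id, name, dept FROM employees WHERE dept = 'Legal'

Result:
id | name | dept 
---+------+------
2  | Kate | Legal
6  | Jack | Legal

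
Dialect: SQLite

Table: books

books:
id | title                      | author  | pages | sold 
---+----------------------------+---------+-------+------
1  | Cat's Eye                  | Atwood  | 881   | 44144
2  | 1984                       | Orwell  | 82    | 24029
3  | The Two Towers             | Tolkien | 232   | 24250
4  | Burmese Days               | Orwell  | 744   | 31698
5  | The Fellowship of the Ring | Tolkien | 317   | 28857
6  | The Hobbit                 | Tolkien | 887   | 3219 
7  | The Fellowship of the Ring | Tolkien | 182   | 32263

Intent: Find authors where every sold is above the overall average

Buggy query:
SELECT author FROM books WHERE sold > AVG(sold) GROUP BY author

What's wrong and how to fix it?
Bug: WHERE evaluates per row before aggregation, so AVG() is unavailable

Fix: Use a subquery for AVG and a HAVING MIN(...) filter so the condition holds for every row in the group

Corrected query:
SELECT author FROM books GROUP BY author HAVING MIN(sold) > (SELECT AVG(sold) FROM books)

Result:
author
------
Atwood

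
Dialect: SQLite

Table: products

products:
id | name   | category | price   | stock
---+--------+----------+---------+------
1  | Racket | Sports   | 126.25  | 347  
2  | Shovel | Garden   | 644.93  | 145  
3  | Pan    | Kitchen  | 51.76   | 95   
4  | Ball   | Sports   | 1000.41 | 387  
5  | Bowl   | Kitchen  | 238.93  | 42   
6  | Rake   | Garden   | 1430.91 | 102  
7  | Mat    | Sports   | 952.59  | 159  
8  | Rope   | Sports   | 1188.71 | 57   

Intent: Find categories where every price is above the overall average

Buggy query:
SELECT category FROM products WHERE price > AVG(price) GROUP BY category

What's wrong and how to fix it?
Bug: WHERE evaluates per row before aggregation, so AVG() is unavailable

Fix: Compute the overall average in a scalar subquery and compare each group's MIN against it in HAVING

Corrected query:
SELECT category FROM products GROUP BY category HAVING MIN(price) > (SELECT AVG(price) FROM products)

Result:
(no rows)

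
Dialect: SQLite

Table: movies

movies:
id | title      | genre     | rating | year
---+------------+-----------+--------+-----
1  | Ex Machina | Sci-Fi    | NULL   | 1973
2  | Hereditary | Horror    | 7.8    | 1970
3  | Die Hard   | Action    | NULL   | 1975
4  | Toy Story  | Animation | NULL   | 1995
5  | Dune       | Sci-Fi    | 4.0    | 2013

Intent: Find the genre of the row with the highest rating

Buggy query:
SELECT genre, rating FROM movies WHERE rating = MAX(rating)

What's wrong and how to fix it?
Bug: WHERE is evaluated per row; an aggregate over the whole table isn't defined there

Fix: Wrap MAX in a scalar subquery so WHERE compares against a single value

Corrected query:
SELECT genre, rating FROM movies WHERE rating = (SELECT MAX(rating) FROM movies)

Result:
genre  | rating
-------+-------
Horror | 7.8   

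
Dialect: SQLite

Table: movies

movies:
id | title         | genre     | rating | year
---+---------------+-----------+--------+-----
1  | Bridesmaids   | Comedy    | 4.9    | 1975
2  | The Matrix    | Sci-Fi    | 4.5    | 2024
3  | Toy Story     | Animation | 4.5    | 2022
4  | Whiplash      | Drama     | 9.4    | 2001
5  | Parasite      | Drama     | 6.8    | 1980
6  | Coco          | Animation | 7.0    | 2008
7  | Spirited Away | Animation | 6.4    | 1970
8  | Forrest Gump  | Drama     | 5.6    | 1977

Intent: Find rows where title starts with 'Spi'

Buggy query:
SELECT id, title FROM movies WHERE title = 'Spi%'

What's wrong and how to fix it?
Bug: '=' compares the literal string including the % character; pattern matching needs LIKE

Fix: Replace '=' with LIKE so 'Spi%' is treated as a pattern

Corrected query:
SELECT id, title FROM movies WHERE title LIKE 'Spi%'

Result:
id | title        
---+--------------
7  | Spirited Away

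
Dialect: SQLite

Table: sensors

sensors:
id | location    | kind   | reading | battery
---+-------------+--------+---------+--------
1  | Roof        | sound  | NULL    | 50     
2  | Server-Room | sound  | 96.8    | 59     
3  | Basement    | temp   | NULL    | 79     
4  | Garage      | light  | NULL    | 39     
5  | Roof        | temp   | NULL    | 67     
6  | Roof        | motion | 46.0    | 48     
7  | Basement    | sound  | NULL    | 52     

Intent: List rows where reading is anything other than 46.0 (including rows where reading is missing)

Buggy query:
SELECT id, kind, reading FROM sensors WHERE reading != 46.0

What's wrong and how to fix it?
Bug: 'reading != 46.0' is unknown when reading is NULL, so NULL rows are silently excluded

Fix: Add an explicit OR reading IS NULL to include the missing-value rows

Corrected query:
SELECT id, kind, reading FROM sensors WHERE reading != 46.0 OR reading IS NULL

Result:
id | kind  | reading
---+-------+--------
1  | sound | NULL   
2  | sound | 96.8   
3  | temp  | NULL   
4  | light | NULL   
5  | temp  | NULL   
7  | sound | NULL   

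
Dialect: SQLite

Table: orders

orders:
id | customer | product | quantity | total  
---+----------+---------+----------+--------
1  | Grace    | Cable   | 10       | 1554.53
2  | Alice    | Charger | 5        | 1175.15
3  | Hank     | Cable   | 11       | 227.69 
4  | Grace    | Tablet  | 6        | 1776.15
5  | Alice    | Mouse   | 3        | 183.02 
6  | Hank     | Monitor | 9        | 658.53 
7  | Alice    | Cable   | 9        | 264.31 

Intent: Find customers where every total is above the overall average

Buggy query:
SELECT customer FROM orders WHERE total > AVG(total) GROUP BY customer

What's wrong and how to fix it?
Bug: WHERE evaluates per row before aggregation, so AVG() is unavailable

Fix: Compute the overall average in a scalar subquery and compare each group's MIN against it in HAVING

Corrected query:
SELECT customer FROM orders GROUP BY customer HAVING MIN(total) > (SELECT AVG(total) FROM orders)

Result:
customer
--------
Grace   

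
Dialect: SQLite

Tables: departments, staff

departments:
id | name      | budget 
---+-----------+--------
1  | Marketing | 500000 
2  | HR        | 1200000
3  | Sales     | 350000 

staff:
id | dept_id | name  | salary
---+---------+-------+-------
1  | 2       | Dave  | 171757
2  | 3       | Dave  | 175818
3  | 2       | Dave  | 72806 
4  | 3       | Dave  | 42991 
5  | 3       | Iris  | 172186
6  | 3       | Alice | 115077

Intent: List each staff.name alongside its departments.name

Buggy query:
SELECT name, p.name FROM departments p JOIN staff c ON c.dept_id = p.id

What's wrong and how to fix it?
Bug: Both tables have a 'name' column; the unqualified reference is ambiguous

Fix: Qualify the column with its table alias (c.name)

Corrected query:
SELECT c.name, p.name FROM departments p JOIN staff c ON c.dept_id = p.id

Result:
name  | name 
------+------
Dave  | HR   
Dave  | Sales
Dave  | HR   
Dave  | Sales
Iris  | Sales
Alice | Sales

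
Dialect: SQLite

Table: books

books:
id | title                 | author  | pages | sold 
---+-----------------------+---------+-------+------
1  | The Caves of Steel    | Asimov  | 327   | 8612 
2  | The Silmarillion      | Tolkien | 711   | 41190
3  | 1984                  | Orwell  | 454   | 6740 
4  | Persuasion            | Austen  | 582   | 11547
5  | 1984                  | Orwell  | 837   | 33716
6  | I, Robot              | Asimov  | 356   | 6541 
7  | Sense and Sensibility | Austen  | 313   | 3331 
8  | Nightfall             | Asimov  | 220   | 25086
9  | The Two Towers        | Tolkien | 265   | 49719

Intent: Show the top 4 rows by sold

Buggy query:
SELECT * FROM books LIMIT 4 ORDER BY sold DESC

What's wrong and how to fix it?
Bug: LIMIT must come after ORDER BY

Fix: Sort with ORDER BY, then apply LIMIT

Corrected query:
SELECT * FROM books ORDER BY sold DESC LIMIT 4

Result:
id | title            | author  | pages | sold 
---+------------------+---------+-------+------
9  | The Two Towers   | Tolkien | 265   | 49719
2  | The Silmarillion | Tolkien | 711   | 41190
5  | 1984             | Orwell  | 837   | 33716
8  | Nightfall        | Asimov  | 220   | 25086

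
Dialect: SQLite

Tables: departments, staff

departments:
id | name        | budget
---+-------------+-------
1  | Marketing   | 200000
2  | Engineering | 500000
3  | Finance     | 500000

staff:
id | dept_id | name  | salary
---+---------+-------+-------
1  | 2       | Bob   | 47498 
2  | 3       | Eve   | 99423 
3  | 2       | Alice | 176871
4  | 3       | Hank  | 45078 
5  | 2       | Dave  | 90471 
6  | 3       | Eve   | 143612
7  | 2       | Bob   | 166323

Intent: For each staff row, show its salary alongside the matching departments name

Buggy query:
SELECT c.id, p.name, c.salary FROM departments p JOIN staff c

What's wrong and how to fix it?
Bug: JOIN with no ON clause produces a cartesian product; every staff row pairs with every departments row

Fix: Add ON c.dept_id = p.id to the JOIN

Corrected query:
SELECT c.id, p.name, c.salary FROM departments p JOIN staff c ON c.dept_id = p.id

Result:
id | name        | salary
---+-------------+-------
1  | Engineering | 47498 
2  | Finance     | 99423 
3  | Engineering | 176871
4  | Finance     | 45078 
5  | Engineering | 90471 
6  | Finance     | 143612
7  | Engineering | 166323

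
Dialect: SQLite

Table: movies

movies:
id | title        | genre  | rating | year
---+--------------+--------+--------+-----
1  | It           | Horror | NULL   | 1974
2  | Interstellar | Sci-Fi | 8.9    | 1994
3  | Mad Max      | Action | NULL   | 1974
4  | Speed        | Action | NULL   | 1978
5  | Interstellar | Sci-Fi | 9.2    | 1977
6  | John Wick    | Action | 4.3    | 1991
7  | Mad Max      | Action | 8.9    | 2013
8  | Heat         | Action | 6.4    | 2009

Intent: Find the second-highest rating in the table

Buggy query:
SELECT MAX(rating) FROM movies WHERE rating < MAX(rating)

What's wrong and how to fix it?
Bug: The inner MAX is an aggregate inside WHERE, which is not allowed

Fix: Put the inner MAX in a scalar subquery

Corrected query:
SELECT MAX(rating) FROM movies WHERE rating < (SELECT MAX(rating) FROM movies)

Result:
MAX(rating)
-----------
8.9        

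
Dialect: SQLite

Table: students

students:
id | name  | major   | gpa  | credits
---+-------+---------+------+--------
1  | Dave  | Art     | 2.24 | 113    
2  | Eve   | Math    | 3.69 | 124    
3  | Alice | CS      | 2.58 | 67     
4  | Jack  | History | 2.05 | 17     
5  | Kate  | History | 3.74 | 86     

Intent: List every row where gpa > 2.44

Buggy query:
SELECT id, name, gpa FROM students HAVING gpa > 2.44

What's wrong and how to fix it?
Bug: This is a non-aggregate query (no GROUP BY, no aggregates), so in SQLite the HAVING clause is invalid here; a row-level condition belongs in WHERE

Fix: Use WHERE for row-level filtering

Corrected query:
SELECT id, name, gpa FROM students WHERE gpa > 2.44

Result:
id | name  | gpa 
---+-------+-----
2  | Eve   | 3.69
3  | Alice | 2.58
5  | Kate  | 3.74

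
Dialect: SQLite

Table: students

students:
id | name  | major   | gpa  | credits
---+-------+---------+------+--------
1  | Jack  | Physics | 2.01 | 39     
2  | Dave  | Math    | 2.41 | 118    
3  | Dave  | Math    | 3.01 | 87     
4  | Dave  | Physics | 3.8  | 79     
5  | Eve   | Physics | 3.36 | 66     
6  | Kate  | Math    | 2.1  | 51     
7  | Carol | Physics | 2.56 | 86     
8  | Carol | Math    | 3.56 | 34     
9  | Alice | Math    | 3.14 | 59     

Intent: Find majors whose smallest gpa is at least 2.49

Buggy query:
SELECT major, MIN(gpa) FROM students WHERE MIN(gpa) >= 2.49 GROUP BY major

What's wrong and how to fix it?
Bug: Aggregates like MIN are computed per group after WHERE runs

Fix: Use HAVING for the per-group MIN condition

Corrected query:
SELECT major, MIN(gpa) FROM students GROUP BY major HAVING MIN(gpa) >= 2.49

Result:
(no rows)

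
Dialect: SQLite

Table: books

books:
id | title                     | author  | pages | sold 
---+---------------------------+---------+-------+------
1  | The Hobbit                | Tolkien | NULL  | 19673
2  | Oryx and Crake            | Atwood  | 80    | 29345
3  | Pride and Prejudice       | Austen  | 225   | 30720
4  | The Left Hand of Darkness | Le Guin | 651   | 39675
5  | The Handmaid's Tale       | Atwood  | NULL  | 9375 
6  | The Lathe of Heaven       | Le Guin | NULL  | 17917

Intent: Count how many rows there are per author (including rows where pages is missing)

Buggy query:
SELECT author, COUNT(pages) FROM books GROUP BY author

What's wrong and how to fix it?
Bug: COUNT(column) counts non-NULL values only; rows with NULL pages aren't counted

Fix: Use COUNT(*) to count all rows regardless of NULL

Corrected query:
SELECT author, COUNT(*) FROM books GROUP BY author

Result:
author  | COUNT(*)
--------+---------
Atwood  | 2       
Austen  | 1       
Le Guin | 2       
Tolkien | 1       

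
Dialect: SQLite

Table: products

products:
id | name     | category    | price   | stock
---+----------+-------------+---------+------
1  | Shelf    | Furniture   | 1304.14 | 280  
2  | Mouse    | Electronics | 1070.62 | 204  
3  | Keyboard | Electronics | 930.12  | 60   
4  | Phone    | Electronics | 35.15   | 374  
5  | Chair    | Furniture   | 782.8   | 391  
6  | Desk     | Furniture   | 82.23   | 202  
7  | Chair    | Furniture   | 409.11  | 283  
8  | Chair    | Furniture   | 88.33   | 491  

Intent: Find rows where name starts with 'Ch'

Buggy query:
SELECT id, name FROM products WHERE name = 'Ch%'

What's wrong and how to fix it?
Bug: '=' compares the literal string including the % character; pattern matching needs LIKE

Fix: Use LIKE for wildcard pattern matching

Corrected query:
SELECT id, name FROM products WHERE name LIKE 'Ch%'

Result:
id | name 
---+------
5  | Chair
7  | Chair
8  | Chair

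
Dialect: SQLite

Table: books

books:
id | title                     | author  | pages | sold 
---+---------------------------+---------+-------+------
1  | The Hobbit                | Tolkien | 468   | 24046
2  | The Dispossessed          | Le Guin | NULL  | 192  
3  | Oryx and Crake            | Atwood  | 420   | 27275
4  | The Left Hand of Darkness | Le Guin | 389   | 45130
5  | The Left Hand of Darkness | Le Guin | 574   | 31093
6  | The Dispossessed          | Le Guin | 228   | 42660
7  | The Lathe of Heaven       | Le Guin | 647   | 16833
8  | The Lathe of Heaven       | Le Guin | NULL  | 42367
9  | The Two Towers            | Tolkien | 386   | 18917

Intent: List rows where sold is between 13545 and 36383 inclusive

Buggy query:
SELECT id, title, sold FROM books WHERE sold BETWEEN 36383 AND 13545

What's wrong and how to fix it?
Bug: BETWEEN expects the lower bound first; with 36383 AND 13545 the range is empty

Fix: Swap the bounds so the smaller value comes first

Corrected query:
SELECT id, title, sold FROM books WHERE sold BETWEEN 13545 AND 36383

Result:
id | title                     | sold 
---+---------------------------+------
1  | The Hobbit                | 24046
3  | Oryx and Crake            | 27275
5  | The Left Hand of Darkness | 31093
7  | The Lathe of Heaven       | 16833
9  | The Two Towers            | 18917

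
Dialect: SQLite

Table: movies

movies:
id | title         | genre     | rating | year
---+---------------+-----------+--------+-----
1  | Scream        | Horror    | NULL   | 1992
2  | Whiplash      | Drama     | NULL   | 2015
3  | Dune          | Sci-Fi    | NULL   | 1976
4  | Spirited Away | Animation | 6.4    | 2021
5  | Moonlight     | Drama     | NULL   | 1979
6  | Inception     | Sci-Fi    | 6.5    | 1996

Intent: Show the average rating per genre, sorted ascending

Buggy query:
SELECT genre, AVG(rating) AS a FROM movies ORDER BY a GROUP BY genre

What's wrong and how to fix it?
Bug: ORDER BY appears before GROUP BY; SQL clause order requires GROUP BY first

Fix: Move ORDER BY to the end, after GROUP BY

Corrected query:
SELECT genre, AVG(rating) AS a FROM movies GROUP BY genre ORDER BY a

Result:
genre     | a   
----------+-----
Drama     | NULL
Horror    | NULL
Animation | 6.4 
Sci-Fi    | 6.5 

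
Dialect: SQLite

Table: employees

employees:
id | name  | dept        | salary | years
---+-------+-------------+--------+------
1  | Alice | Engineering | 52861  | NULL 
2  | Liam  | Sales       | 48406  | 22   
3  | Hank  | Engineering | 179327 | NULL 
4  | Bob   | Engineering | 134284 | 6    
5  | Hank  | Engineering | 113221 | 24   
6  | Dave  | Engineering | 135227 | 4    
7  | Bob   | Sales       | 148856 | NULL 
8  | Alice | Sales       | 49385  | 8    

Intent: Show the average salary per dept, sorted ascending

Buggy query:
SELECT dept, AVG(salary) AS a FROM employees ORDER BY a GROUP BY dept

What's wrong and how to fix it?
Bug: GROUP BY must precede ORDER BY

Fix: Reorder: SELECT … FROM … GROUP BY … ORDER BY …

Corrected query:
SELECT dept, AVG(salary) AS a FROM employees GROUP BY dept ORDER BY a

Result:
dept        | a           
------------+-------------
Sales       | 82215.666667
Engineering | 122984      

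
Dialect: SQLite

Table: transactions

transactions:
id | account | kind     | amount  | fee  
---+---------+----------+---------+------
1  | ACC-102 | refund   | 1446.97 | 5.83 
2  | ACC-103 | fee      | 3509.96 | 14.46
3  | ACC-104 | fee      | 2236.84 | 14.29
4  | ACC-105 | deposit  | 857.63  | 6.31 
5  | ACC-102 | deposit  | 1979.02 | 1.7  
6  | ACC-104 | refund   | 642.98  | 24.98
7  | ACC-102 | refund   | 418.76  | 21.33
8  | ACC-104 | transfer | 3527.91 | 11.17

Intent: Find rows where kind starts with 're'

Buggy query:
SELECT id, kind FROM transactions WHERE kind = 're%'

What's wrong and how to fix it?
Bug: Wildcards only work with LIKE; '=' treats '%' as a literal character

Fix: Replace '=' with LIKE so 're%' is treated as a pattern

Corrected query:
SELECT id, kind FROM transactions WHERE kind LIKE 're%'

Result:
id | kind  
---+-------
1  | refund
6  | refund
7  | refund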